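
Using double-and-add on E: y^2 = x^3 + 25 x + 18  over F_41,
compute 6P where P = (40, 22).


k = 6 = 110_2 (binary, LSB first: 011)
Double-and-add from P = (40, 22):
  bit 0 = 0: acc unchanged = O
  bit 1 = 1: acc = O + (39, 1) = (39, 1)
  bit 2 = 1: acc = (39, 1) + (8, 19) = (12, 23)

6P = (12, 23)


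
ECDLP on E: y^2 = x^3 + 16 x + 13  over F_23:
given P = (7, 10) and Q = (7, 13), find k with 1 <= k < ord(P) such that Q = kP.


Enumerate multiples of P until we hit Q = (7, 13):
  1P = (7, 10)
  2P = (12, 1)
  3P = (10, 0)
  4P = (12, 22)
  5P = (7, 13)
Match found at i = 5.

k = 5


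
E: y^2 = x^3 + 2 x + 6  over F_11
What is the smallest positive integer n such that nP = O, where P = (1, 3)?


Compute successive multiples of P until we hit O:
  1P = (1, 3)
  2P = (10, 6)
  3P = (5, 3)
  4P = (5, 8)
  5P = (10, 5)
  6P = (1, 8)
  7P = O

ord(P) = 7


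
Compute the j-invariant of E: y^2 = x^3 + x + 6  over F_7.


Delta = -16(4 a^3 + 27 b^2) mod 7 = 1
-1728 * (4 a)^3 = -1728 * (4*1)^3 mod 7 = 1
j = 1 * 1^(-1) mod 7 = 1

j = 1 (mod 7)


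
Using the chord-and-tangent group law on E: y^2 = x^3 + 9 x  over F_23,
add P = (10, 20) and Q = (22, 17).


P != Q, so use the chord formula.
s = (y2 - y1) / (x2 - x1) = (20) / (12) mod 23 = 17
x3 = s^2 - x1 - x2 mod 23 = 17^2 - 10 - 22 = 4
y3 = s (x1 - x3) - y1 mod 23 = 17 * (10 - 4) - 20 = 13

P + Q = (4, 13)


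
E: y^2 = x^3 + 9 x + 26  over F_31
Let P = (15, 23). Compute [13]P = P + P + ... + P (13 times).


k = 13 = 1101_2 (binary, LSB first: 1011)
Double-and-add from P = (15, 23):
  bit 0 = 1: acc = O + (15, 23) = (15, 23)
  bit 1 = 0: acc unchanged = (15, 23)
  bit 2 = 1: acc = (15, 23) + (30, 4) = (4, 23)
  bit 3 = 1: acc = (4, 23) + (12, 23) = (15, 8)

13P = (15, 8)


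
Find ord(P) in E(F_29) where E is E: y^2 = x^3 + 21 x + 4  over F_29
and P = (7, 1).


Compute successive multiples of P until we hit O:
  1P = (7, 1)
  2P = (24, 21)
  3P = (4, 23)
  4P = (17, 24)
  5P = (10, 24)
  6P = (16, 17)
  7P = (2, 24)
  8P = (11, 0)
  ... (continuing to 16P)
  16P = O

ord(P) = 16


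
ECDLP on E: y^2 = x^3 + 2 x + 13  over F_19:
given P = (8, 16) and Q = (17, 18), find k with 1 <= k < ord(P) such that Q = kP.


Enumerate multiples of P until we hit Q = (17, 18):
  1P = (8, 16)
  2P = (14, 7)
  3P = (4, 16)
  4P = (7, 3)
  5P = (2, 5)
  6P = (15, 6)
  7P = (12, 6)
  8P = (10, 8)
  9P = (17, 1)
  10P = (1, 4)
  11P = (11, 6)
  12P = (9, 0)
  13P = (11, 13)
  14P = (1, 15)
  15P = (17, 18)
Match found at i = 15.

k = 15


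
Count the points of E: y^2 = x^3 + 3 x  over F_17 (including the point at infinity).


For each x in F_17, count y with y^2 = x^3 + 3 x + 0 mod 17:
  x = 0: RHS = 0, y in [0]  -> 1 point(s)
  x = 1: RHS = 4, y in [2, 15]  -> 2 point(s)
  x = 3: RHS = 2, y in [6, 11]  -> 2 point(s)
  x = 4: RHS = 8, y in [5, 12]  -> 2 point(s)
  x = 5: RHS = 4, y in [2, 15]  -> 2 point(s)
  x = 6: RHS = 13, y in [8, 9]  -> 2 point(s)
  x = 8: RHS = 9, y in [3, 14]  -> 2 point(s)
  x = 9: RHS = 8, y in [5, 12]  -> 2 point(s)
  x = 11: RHS = 4, y in [2, 15]  -> 2 point(s)
  x = 12: RHS = 13, y in [8, 9]  -> 2 point(s)
  x = 13: RHS = 9, y in [3, 14]  -> 2 point(s)
  x = 14: RHS = 15, y in [7, 10]  -> 2 point(s)
  x = 16: RHS = 13, y in [8, 9]  -> 2 point(s)
Affine points: 25. Add the point at infinity: total = 26.

#E(F_17) = 26


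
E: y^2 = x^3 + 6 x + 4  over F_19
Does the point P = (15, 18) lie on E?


Check whether y^2 = x^3 + 6 x + 4 (mod 19) for (x, y) = (15, 18).
LHS: y^2 = 18^2 mod 19 = 1
RHS: x^3 + 6 x + 4 = 15^3 + 6*15 + 4 mod 19 = 11
LHS != RHS

No, not on the curve


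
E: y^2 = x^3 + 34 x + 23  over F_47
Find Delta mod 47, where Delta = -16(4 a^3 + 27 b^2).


4 a^3 + 27 b^2 = 4*34^3 + 27*23^2 = 157216 + 14283 = 171499
Delta = -16 * (171499) = -2743984
Delta mod 47 = 17

Delta = 17 (mod 47)


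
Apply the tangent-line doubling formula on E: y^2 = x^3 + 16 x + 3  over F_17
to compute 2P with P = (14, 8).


Doubling: s = (3 x1^2 + a) / (2 y1)
s = (3*14^2 + 16) / (2*8) mod 17 = 8
x3 = s^2 - 2 x1 mod 17 = 8^2 - 2*14 = 2
y3 = s (x1 - x3) - y1 mod 17 = 8 * (14 - 2) - 8 = 3

2P = (2, 3)


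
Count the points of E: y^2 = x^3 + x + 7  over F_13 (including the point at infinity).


For each x in F_13, count y with y^2 = x^3 + 1 x + 7 mod 13:
  x = 1: RHS = 9, y in [3, 10]  -> 2 point(s)
  x = 2: RHS = 4, y in [2, 11]  -> 2 point(s)
  x = 4: RHS = 10, y in [6, 7]  -> 2 point(s)
  x = 9: RHS = 4, y in [2, 11]  -> 2 point(s)
  x = 10: RHS = 3, y in [4, 9]  -> 2 point(s)
  x = 11: RHS = 10, y in [6, 7]  -> 2 point(s)
Affine points: 12. Add the point at infinity: total = 13.

#E(F_13) = 13


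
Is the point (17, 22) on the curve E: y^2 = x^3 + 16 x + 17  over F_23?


Check whether y^2 = x^3 + 16 x + 17 (mod 23) for (x, y) = (17, 22).
LHS: y^2 = 22^2 mod 23 = 1
RHS: x^3 + 16 x + 17 = 17^3 + 16*17 + 17 mod 23 = 4
LHS != RHS

No, not on the curve


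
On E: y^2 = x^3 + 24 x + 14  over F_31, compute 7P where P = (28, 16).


k = 7 = 111_2 (binary, LSB first: 111)
Double-and-add from P = (28, 16):
  bit 0 = 1: acc = O + (28, 16) = (28, 16)
  bit 1 = 1: acc = (28, 16) + (3, 19) = (8, 25)
  bit 2 = 1: acc = (8, 25) + (30, 19) = (21, 18)

7P = (21, 18)


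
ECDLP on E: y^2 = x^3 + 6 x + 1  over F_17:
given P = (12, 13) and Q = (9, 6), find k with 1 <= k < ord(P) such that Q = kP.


Enumerate multiples of P until we hit Q = (9, 6):
  1P = (12, 13)
  2P = (6, 7)
  3P = (0, 16)
  4P = (4, 2)
  5P = (9, 6)
Match found at i = 5.

k = 5


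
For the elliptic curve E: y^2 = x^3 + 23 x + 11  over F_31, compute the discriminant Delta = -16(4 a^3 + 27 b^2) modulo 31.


4 a^3 + 27 b^2 = 4*23^3 + 27*11^2 = 48668 + 3267 = 51935
Delta = -16 * (51935) = -830960
Delta mod 31 = 26

Delta = 26 (mod 31)


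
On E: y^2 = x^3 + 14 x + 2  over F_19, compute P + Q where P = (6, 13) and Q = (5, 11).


P != Q, so use the chord formula.
s = (y2 - y1) / (x2 - x1) = (17) / (18) mod 19 = 2
x3 = s^2 - x1 - x2 mod 19 = 2^2 - 6 - 5 = 12
y3 = s (x1 - x3) - y1 mod 19 = 2 * (6 - 12) - 13 = 13

P + Q = (12, 13)


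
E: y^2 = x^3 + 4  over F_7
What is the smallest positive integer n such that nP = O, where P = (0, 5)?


Compute successive multiples of P until we hit O:
  1P = (0, 5)
  2P = (0, 2)
  3P = O

ord(P) = 3


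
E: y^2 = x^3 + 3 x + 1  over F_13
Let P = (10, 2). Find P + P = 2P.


Doubling: s = (3 x1^2 + a) / (2 y1)
s = (3*10^2 + 3) / (2*2) mod 13 = 1
x3 = s^2 - 2 x1 mod 13 = 1^2 - 2*10 = 7
y3 = s (x1 - x3) - y1 mod 13 = 1 * (10 - 7) - 2 = 1

2P = (7, 1)


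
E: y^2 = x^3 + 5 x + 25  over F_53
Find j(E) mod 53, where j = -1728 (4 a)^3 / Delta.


Delta = -16(4 a^3 + 27 b^2) mod 53 = 38
-1728 * (4 a)^3 = -1728 * (4*5)^3 mod 53 = 43
j = 43 * 38^(-1) mod 53 = 36

j = 36 (mod 53)


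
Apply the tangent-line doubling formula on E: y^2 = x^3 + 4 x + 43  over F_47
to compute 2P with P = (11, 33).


Doubling: s = (3 x1^2 + a) / (2 y1)
s = (3*11^2 + 4) / (2*33) mod 47 = 2
x3 = s^2 - 2 x1 mod 47 = 2^2 - 2*11 = 29
y3 = s (x1 - x3) - y1 mod 47 = 2 * (11 - 29) - 33 = 25

2P = (29, 25)


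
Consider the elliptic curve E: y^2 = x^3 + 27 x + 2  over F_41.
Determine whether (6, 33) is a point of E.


Check whether y^2 = x^3 + 27 x + 2 (mod 41) for (x, y) = (6, 33).
LHS: y^2 = 33^2 mod 41 = 23
RHS: x^3 + 27 x + 2 = 6^3 + 27*6 + 2 mod 41 = 11
LHS != RHS

No, not on the curve


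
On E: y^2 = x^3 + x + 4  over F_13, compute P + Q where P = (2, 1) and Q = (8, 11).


P != Q, so use the chord formula.
s = (y2 - y1) / (x2 - x1) = (10) / (6) mod 13 = 6
x3 = s^2 - x1 - x2 mod 13 = 6^2 - 2 - 8 = 0
y3 = s (x1 - x3) - y1 mod 13 = 6 * (2 - 0) - 1 = 11

P + Q = (0, 11)


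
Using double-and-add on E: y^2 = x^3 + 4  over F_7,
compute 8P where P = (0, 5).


k = 8 = 1000_2 (binary, LSB first: 0001)
Double-and-add from P = (0, 5):
  bit 0 = 0: acc unchanged = O
  bit 1 = 0: acc unchanged = O
  bit 2 = 0: acc unchanged = O
  bit 3 = 1: acc = O + (0, 2) = (0, 2)

8P = (0, 2)


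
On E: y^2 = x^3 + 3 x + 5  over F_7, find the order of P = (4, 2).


Compute successive multiples of P until we hit O:
  1P = (4, 2)
  2P = (1, 3)
  3P = (6, 1)
  4P = (6, 6)
  5P = (1, 4)
  6P = (4, 5)
  7P = O

ord(P) = 7


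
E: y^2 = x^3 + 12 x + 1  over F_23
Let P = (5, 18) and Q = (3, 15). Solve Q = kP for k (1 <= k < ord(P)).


Enumerate multiples of P until we hit Q = (3, 15):
  1P = (5, 18)
  2P = (19, 21)
  3P = (17, 9)
  4P = (3, 15)
Match found at i = 4.

k = 4


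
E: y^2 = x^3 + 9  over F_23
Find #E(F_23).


For each x in F_23, count y with y^2 = x^3 + 0 x + 9 mod 23:
  x = 0: RHS = 9, y in [3, 20]  -> 2 point(s)
  x = 3: RHS = 13, y in [6, 17]  -> 2 point(s)
  x = 4: RHS = 4, y in [2, 21]  -> 2 point(s)
  x = 6: RHS = 18, y in [8, 15]  -> 2 point(s)
  x = 9: RHS = 2, y in [5, 18]  -> 2 point(s)
  x = 11: RHS = 6, y in [11, 12]  -> 2 point(s)
  x = 12: RHS = 12, y in [9, 14]  -> 2 point(s)
  x = 14: RHS = 16, y in [4, 19]  -> 2 point(s)
  x = 15: RHS = 3, y in [7, 16]  -> 2 point(s)
  x = 17: RHS = 0, y in [0]  -> 1 point(s)
  x = 21: RHS = 1, y in [1, 22]  -> 2 point(s)
  x = 22: RHS = 8, y in [10, 13]  -> 2 point(s)
Affine points: 23. Add the point at infinity: total = 24.

#E(F_23) = 24


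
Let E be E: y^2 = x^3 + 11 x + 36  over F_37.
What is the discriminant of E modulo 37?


4 a^3 + 27 b^2 = 4*11^3 + 27*36^2 = 5324 + 34992 = 40316
Delta = -16 * (40316) = -645056
Delta mod 37 = 2

Delta = 2 (mod 37)


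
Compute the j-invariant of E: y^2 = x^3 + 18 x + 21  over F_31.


Delta = -16(4 a^3 + 27 b^2) mod 31 = 6
-1728 * (4 a)^3 = -1728 * (4*18)^3 mod 31 = 2
j = 2 * 6^(-1) mod 31 = 21

j = 21 (mod 31)


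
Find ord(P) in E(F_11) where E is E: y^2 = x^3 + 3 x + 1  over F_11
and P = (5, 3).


Compute successive multiples of P until we hit O:
  1P = (5, 3)
  2P = (5, 8)
  3P = O

ord(P) = 3


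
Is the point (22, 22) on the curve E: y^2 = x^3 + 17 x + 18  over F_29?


Check whether y^2 = x^3 + 17 x + 18 (mod 29) for (x, y) = (22, 22).
LHS: y^2 = 22^2 mod 29 = 20
RHS: x^3 + 17 x + 18 = 22^3 + 17*22 + 18 mod 29 = 20
LHS = RHS

Yes, on the curve


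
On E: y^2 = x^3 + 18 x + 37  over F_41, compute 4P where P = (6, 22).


k = 4 = 100_2 (binary, LSB first: 001)
Double-and-add from P = (6, 22):
  bit 0 = 0: acc unchanged = O
  bit 1 = 0: acc unchanged = O
  bit 2 = 1: acc = O + (30, 5) = (30, 5)

4P = (30, 5)


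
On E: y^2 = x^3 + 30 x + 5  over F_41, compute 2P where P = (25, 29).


Doubling: s = (3 x1^2 + a) / (2 y1)
s = (3*25^2 + 30) / (2*29) mod 41 = 18
x3 = s^2 - 2 x1 mod 41 = 18^2 - 2*25 = 28
y3 = s (x1 - x3) - y1 mod 41 = 18 * (25 - 28) - 29 = 40

2P = (28, 40)


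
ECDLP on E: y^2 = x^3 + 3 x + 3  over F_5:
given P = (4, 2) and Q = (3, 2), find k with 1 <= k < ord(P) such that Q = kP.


Enumerate multiples of P until we hit Q = (3, 2):
  1P = (4, 2)
  2P = (3, 2)
Match found at i = 2.

k = 2


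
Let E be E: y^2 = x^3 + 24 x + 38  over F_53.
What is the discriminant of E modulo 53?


4 a^3 + 27 b^2 = 4*24^3 + 27*38^2 = 55296 + 38988 = 94284
Delta = -16 * (94284) = -1508544
Delta mod 53 = 48

Delta = 48 (mod 53)


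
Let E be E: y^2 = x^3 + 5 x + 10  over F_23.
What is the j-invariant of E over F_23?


Delta = -16(4 a^3 + 27 b^2) mod 23 = 21
-1728 * (4 a)^3 = -1728 * (4*5)^3 mod 23 = 12
j = 12 * 21^(-1) mod 23 = 17

j = 17 (mod 23)


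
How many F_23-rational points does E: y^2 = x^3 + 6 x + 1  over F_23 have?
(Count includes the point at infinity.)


For each x in F_23, count y with y^2 = x^3 + 6 x + 1 mod 23:
  x = 0: RHS = 1, y in [1, 22]  -> 2 point(s)
  x = 1: RHS = 8, y in [10, 13]  -> 2 point(s)
  x = 3: RHS = 0, y in [0]  -> 1 point(s)
  x = 5: RHS = 18, y in [8, 15]  -> 2 point(s)
  x = 6: RHS = 0, y in [0]  -> 1 point(s)
  x = 7: RHS = 18, y in [8, 15]  -> 2 point(s)
  x = 8: RHS = 9, y in [3, 20]  -> 2 point(s)
  x = 9: RHS = 2, y in [5, 18]  -> 2 point(s)
  x = 10: RHS = 3, y in [7, 16]  -> 2 point(s)
  x = 11: RHS = 18, y in [8, 15]  -> 2 point(s)
  x = 14: RHS = 0, y in [0]  -> 1 point(s)
  x = 15: RHS = 16, y in [4, 19]  -> 2 point(s)
  x = 17: RHS = 2, y in [5, 18]  -> 2 point(s)
  x = 20: RHS = 2, y in [5, 18]  -> 2 point(s)
  x = 21: RHS = 4, y in [2, 21]  -> 2 point(s)
Affine points: 27. Add the point at infinity: total = 28.

#E(F_23) = 28


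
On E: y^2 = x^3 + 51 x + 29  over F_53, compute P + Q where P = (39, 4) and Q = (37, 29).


P != Q, so use the chord formula.
s = (y2 - y1) / (x2 - x1) = (25) / (51) mod 53 = 14
x3 = s^2 - x1 - x2 mod 53 = 14^2 - 39 - 37 = 14
y3 = s (x1 - x3) - y1 mod 53 = 14 * (39 - 14) - 4 = 28

P + Q = (14, 28)


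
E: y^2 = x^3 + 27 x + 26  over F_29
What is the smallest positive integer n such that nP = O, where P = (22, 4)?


Compute successive multiples of P until we hit O:
  1P = (22, 4)
  2P = (14, 25)
  3P = (23, 24)
  4P = (7, 6)
  5P = (16, 1)
  6P = (13, 15)
  7P = (27, 15)
  8P = (15, 23)
  ... (continuing to 40P)
  40P = O

ord(P) = 40


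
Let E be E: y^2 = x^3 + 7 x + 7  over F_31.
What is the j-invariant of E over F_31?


Delta = -16(4 a^3 + 27 b^2) mod 31 = 1
-1728 * (4 a)^3 = -1728 * (4*7)^3 mod 31 = 1
j = 1 * 1^(-1) mod 31 = 1

j = 1 (mod 31)


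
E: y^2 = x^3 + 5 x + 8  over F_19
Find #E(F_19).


For each x in F_19, count y with y^2 = x^3 + 5 x + 8 mod 19:
  x = 2: RHS = 7, y in [8, 11]  -> 2 point(s)
  x = 4: RHS = 16, y in [4, 15]  -> 2 point(s)
  x = 5: RHS = 6, y in [5, 14]  -> 2 point(s)
  x = 6: RHS = 7, y in [8, 11]  -> 2 point(s)
  x = 7: RHS = 6, y in [5, 14]  -> 2 point(s)
  x = 8: RHS = 9, y in [3, 16]  -> 2 point(s)
  x = 11: RHS = 7, y in [8, 11]  -> 2 point(s)
  x = 13: RHS = 9, y in [3, 16]  -> 2 point(s)
  x = 15: RHS = 0, y in [0]  -> 1 point(s)
  x = 16: RHS = 4, y in [2, 17]  -> 2 point(s)
  x = 17: RHS = 9, y in [3, 16]  -> 2 point(s)
Affine points: 21. Add the point at infinity: total = 22.

#E(F_19) = 22


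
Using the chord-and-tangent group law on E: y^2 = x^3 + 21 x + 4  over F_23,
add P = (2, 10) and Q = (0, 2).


P != Q, so use the chord formula.
s = (y2 - y1) / (x2 - x1) = (15) / (21) mod 23 = 4
x3 = s^2 - x1 - x2 mod 23 = 4^2 - 2 - 0 = 14
y3 = s (x1 - x3) - y1 mod 23 = 4 * (2 - 14) - 10 = 11

P + Q = (14, 11)


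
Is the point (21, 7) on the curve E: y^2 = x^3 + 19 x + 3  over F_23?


Check whether y^2 = x^3 + 19 x + 3 (mod 23) for (x, y) = (21, 7).
LHS: y^2 = 7^2 mod 23 = 3
RHS: x^3 + 19 x + 3 = 21^3 + 19*21 + 3 mod 23 = 3
LHS = RHS

Yes, on the curve


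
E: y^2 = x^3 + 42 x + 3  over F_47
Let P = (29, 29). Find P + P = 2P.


Doubling: s = (3 x1^2 + a) / (2 y1)
s = (3*29^2 + 42) / (2*29) mod 47 = 11
x3 = s^2 - 2 x1 mod 47 = 11^2 - 2*29 = 16
y3 = s (x1 - x3) - y1 mod 47 = 11 * (29 - 16) - 29 = 20

2P = (16, 20)


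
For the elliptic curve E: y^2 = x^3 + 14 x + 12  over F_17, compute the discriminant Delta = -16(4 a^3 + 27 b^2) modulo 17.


4 a^3 + 27 b^2 = 4*14^3 + 27*12^2 = 10976 + 3888 = 14864
Delta = -16 * (14864) = -237824
Delta mod 17 = 6

Delta = 6 (mod 17)


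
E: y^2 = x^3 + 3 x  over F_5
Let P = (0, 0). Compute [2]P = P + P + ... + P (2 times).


k = 2 = 10_2 (binary, LSB first: 01)
Double-and-add from P = (0, 0):
  bit 0 = 0: acc unchanged = O
  bit 1 = 1: acc = O + O = O

2P = O


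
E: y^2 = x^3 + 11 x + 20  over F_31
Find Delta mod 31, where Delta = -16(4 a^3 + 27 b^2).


4 a^3 + 27 b^2 = 4*11^3 + 27*20^2 = 5324 + 10800 = 16124
Delta = -16 * (16124) = -257984
Delta mod 31 = 29

Delta = 29 (mod 31)


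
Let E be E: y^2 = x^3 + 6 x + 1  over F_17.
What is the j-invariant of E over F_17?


Delta = -16(4 a^3 + 27 b^2) mod 17 = 7
-1728 * (4 a)^3 = -1728 * (4*6)^3 mod 17 = 1
j = 1 * 7^(-1) mod 17 = 5

j = 5 (mod 17)


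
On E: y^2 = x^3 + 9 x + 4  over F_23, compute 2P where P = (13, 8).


Doubling: s = (3 x1^2 + a) / (2 y1)
s = (3*13^2 + 9) / (2*8) mod 23 = 15
x3 = s^2 - 2 x1 mod 23 = 15^2 - 2*13 = 15
y3 = s (x1 - x3) - y1 mod 23 = 15 * (13 - 15) - 8 = 8

2P = (15, 8)


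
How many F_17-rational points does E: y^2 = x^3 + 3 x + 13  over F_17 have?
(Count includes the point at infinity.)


For each x in F_17, count y with y^2 = x^3 + 3 x + 13 mod 17:
  x = 0: RHS = 13, y in [8, 9]  -> 2 point(s)
  x = 1: RHS = 0, y in [0]  -> 1 point(s)
  x = 3: RHS = 15, y in [7, 10]  -> 2 point(s)
  x = 4: RHS = 4, y in [2, 15]  -> 2 point(s)
  x = 5: RHS = 0, y in [0]  -> 1 point(s)
  x = 6: RHS = 9, y in [3, 14]  -> 2 point(s)
  x = 9: RHS = 4, y in [2, 15]  -> 2 point(s)
  x = 11: RHS = 0, y in [0]  -> 1 point(s)
  x = 12: RHS = 9, y in [3, 14]  -> 2 point(s)
  x = 15: RHS = 16, y in [4, 13]  -> 2 point(s)
  x = 16: RHS = 9, y in [3, 14]  -> 2 point(s)
Affine points: 19. Add the point at infinity: total = 20.

#E(F_17) = 20


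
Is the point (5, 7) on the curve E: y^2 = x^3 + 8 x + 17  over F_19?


Check whether y^2 = x^3 + 8 x + 17 (mod 19) for (x, y) = (5, 7).
LHS: y^2 = 7^2 mod 19 = 11
RHS: x^3 + 8 x + 17 = 5^3 + 8*5 + 17 mod 19 = 11
LHS = RHS

Yes, on the curve


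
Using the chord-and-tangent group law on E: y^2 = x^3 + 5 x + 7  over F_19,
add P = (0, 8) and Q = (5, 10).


P != Q, so use the chord formula.
s = (y2 - y1) / (x2 - x1) = (2) / (5) mod 19 = 8
x3 = s^2 - x1 - x2 mod 19 = 8^2 - 0 - 5 = 2
y3 = s (x1 - x3) - y1 mod 19 = 8 * (0 - 2) - 8 = 14

P + Q = (2, 14)


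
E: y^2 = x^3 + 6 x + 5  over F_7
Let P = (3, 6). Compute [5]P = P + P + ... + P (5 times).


k = 5 = 101_2 (binary, LSB first: 101)
Double-and-add from P = (3, 6):
  bit 0 = 1: acc = O + (3, 6) = (3, 6)
  bit 1 = 0: acc unchanged = (3, 6)
  bit 2 = 1: acc = (3, 6) + (4, 3) = (2, 5)

5P = (2, 5)


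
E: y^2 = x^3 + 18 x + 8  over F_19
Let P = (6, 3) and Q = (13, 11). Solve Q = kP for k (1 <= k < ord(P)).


Enumerate multiples of P until we hit Q = (13, 11):
  1P = (6, 3)
  2P = (11, 6)
  3P = (13, 8)
  4P = (4, 12)
  5P = (15, 9)
  6P = (9, 14)
  7P = (9, 5)
  8P = (15, 10)
  9P = (4, 7)
  10P = (13, 11)
Match found at i = 10.

k = 10


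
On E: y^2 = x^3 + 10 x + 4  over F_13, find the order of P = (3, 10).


Compute successive multiples of P until we hit O:
  1P = (3, 10)
  2P = (10, 5)
  3P = (9, 11)
  4P = (5, 7)
  5P = (4, 11)
  6P = (7, 12)
  7P = (0, 11)
  8P = (0, 2)
  ... (continuing to 15P)
  15P = O

ord(P) = 15


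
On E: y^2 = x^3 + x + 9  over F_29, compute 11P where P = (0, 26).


k = 11 = 1011_2 (binary, LSB first: 1101)
Double-and-add from P = (0, 26):
  bit 0 = 1: acc = O + (0, 26) = (0, 26)
  bit 1 = 1: acc = (0, 26) + (25, 12) = (9, 15)
  bit 2 = 0: acc unchanged = (9, 15)
  bit 3 = 1: acc = (9, 15) + (17, 3) = (27, 12)

11P = (27, 12)


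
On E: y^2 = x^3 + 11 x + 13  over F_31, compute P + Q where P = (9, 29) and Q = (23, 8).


P != Q, so use the chord formula.
s = (y2 - y1) / (x2 - x1) = (10) / (14) mod 31 = 14
x3 = s^2 - x1 - x2 mod 31 = 14^2 - 9 - 23 = 9
y3 = s (x1 - x3) - y1 mod 31 = 14 * (9 - 9) - 29 = 2

P + Q = (9, 2)


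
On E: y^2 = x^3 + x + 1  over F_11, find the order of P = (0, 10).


Compute successive multiples of P until we hit O:
  1P = (0, 10)
  2P = (3, 8)
  3P = (6, 5)
  4P = (6, 6)
  5P = (3, 3)
  6P = (0, 1)
  7P = O

ord(P) = 7


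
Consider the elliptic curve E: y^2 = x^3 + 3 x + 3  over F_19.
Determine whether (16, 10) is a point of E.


Check whether y^2 = x^3 + 3 x + 3 (mod 19) for (x, y) = (16, 10).
LHS: y^2 = 10^2 mod 19 = 5
RHS: x^3 + 3 x + 3 = 16^3 + 3*16 + 3 mod 19 = 5
LHS = RHS

Yes, on the curve


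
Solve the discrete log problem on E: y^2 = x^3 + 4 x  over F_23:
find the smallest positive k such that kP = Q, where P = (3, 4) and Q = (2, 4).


Enumerate multiples of P until we hit Q = (2, 4):
  1P = (3, 4)
  2P = (18, 4)
  3P = (2, 19)
  4P = (13, 8)
  5P = (9, 12)
  6P = (0, 0)
  7P = (9, 11)
  8P = (13, 15)
  9P = (2, 4)
Match found at i = 9.

k = 9


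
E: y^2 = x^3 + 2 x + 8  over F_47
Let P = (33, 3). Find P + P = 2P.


Doubling: s = (3 x1^2 + a) / (2 y1)
s = (3*33^2 + 2) / (2*3) mod 47 = 20
x3 = s^2 - 2 x1 mod 47 = 20^2 - 2*33 = 5
y3 = s (x1 - x3) - y1 mod 47 = 20 * (33 - 5) - 3 = 40

2P = (5, 40)


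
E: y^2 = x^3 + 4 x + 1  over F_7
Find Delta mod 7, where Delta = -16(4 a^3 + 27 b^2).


4 a^3 + 27 b^2 = 4*4^3 + 27*1^2 = 256 + 27 = 283
Delta = -16 * (283) = -4528
Delta mod 7 = 1

Delta = 1 (mod 7)


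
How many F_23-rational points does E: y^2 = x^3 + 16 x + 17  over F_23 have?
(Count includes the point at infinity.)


For each x in F_23, count y with y^2 = x^3 + 16 x + 17 mod 23:
  x = 3: RHS = 0, y in [0]  -> 1 point(s)
  x = 7: RHS = 12, y in [9, 14]  -> 2 point(s)
  x = 8: RHS = 13, y in [6, 17]  -> 2 point(s)
  x = 9: RHS = 16, y in [4, 19]  -> 2 point(s)
  x = 10: RHS = 4, y in [2, 21]  -> 2 point(s)
  x = 11: RHS = 6, y in [11, 12]  -> 2 point(s)
  x = 14: RHS = 18, y in [8, 15]  -> 2 point(s)
  x = 17: RHS = 4, y in [2, 21]  -> 2 point(s)
  x = 19: RHS = 4, y in [2, 21]  -> 2 point(s)
  x = 21: RHS = 0, y in [0]  -> 1 point(s)
  x = 22: RHS = 0, y in [0]  -> 1 point(s)
Affine points: 19. Add the point at infinity: total = 20.

#E(F_23) = 20


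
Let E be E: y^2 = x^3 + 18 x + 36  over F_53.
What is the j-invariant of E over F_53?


Delta = -16(4 a^3 + 27 b^2) mod 53 = 51
-1728 * (4 a)^3 = -1728 * (4*18)^3 mod 53 = 38
j = 38 * 51^(-1) mod 53 = 34

j = 34 (mod 53)


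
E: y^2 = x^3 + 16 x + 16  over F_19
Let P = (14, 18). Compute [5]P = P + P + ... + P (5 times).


k = 5 = 101_2 (binary, LSB first: 101)
Double-and-add from P = (14, 18):
  bit 0 = 1: acc = O + (14, 18) = (14, 18)
  bit 1 = 0: acc unchanged = (14, 18)
  bit 2 = 1: acc = (14, 18) + (14, 18) = (14, 1)

5P = (14, 1)


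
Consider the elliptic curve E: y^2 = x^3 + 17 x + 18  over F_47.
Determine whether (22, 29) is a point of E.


Check whether y^2 = x^3 + 17 x + 18 (mod 47) for (x, y) = (22, 29).
LHS: y^2 = 29^2 mod 47 = 42
RHS: x^3 + 17 x + 18 = 22^3 + 17*22 + 18 mod 47 = 42
LHS = RHS

Yes, on the curve


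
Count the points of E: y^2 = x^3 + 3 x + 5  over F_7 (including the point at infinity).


For each x in F_7, count y with y^2 = x^3 + 3 x + 5 mod 7:
  x = 1: RHS = 2, y in [3, 4]  -> 2 point(s)
  x = 4: RHS = 4, y in [2, 5]  -> 2 point(s)
  x = 6: RHS = 1, y in [1, 6]  -> 2 point(s)
Affine points: 6. Add the point at infinity: total = 7.

#E(F_7) = 7


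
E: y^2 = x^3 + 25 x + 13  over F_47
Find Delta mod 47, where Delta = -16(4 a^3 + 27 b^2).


4 a^3 + 27 b^2 = 4*25^3 + 27*13^2 = 62500 + 4563 = 67063
Delta = -16 * (67063) = -1073008
Delta mod 47 = 2

Delta = 2 (mod 47)


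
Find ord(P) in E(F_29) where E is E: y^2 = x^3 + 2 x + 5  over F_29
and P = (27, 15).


Compute successive multiples of P until we hit O:
  1P = (27, 15)
  2P = (26, 28)
  3P = (0, 11)
  4P = (6, 1)
  5P = (19, 0)
  6P = (6, 28)
  7P = (0, 18)
  8P = (26, 1)
  ... (continuing to 10P)
  10P = O

ord(P) = 10


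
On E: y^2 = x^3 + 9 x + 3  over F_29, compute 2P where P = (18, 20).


Doubling: s = (3 x1^2 + a) / (2 y1)
s = (3*18^2 + 9) / (2*20) mod 29 = 18
x3 = s^2 - 2 x1 mod 29 = 18^2 - 2*18 = 27
y3 = s (x1 - x3) - y1 mod 29 = 18 * (18 - 27) - 20 = 21

2P = (27, 21)


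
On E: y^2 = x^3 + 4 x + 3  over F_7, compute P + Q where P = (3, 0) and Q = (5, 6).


P != Q, so use the chord formula.
s = (y2 - y1) / (x2 - x1) = (6) / (2) mod 7 = 3
x3 = s^2 - x1 - x2 mod 7 = 3^2 - 3 - 5 = 1
y3 = s (x1 - x3) - y1 mod 7 = 3 * (3 - 1) - 0 = 6

P + Q = (1, 6)


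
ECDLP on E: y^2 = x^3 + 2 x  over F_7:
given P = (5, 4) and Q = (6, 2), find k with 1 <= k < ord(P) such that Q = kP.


Enumerate multiples of P until we hit Q = (6, 2):
  1P = (5, 4)
  2P = (4, 3)
  3P = (6, 2)
Match found at i = 3.

k = 3


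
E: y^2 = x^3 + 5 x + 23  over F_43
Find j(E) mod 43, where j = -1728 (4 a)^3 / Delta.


Delta = -16(4 a^3 + 27 b^2) mod 43 = 15
-1728 * (4 a)^3 = -1728 * (4*5)^3 mod 43 = 27
j = 27 * 15^(-1) mod 43 = 19

j = 19 (mod 43)


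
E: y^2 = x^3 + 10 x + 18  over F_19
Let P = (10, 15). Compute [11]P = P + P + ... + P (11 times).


k = 11 = 1011_2 (binary, LSB first: 1101)
Double-and-add from P = (10, 15):
  bit 0 = 1: acc = O + (10, 15) = (10, 15)
  bit 1 = 1: acc = (10, 15) + (15, 3) = (18, 8)
  bit 2 = 0: acc unchanged = (18, 8)
  bit 3 = 1: acc = (18, 8) + (9, 1) = (17, 16)

11P = (17, 16)


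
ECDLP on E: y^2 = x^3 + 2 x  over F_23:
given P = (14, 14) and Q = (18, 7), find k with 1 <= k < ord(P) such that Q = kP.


Enumerate multiples of P until we hit Q = (18, 7):
  1P = (14, 14)
  2P = (4, 16)
  3P = (17, 5)
  4P = (1, 16)
  5P = (20, 17)
  6P = (18, 7)
Match found at i = 6.

k = 6


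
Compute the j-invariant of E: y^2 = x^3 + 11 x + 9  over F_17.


Delta = -16(4 a^3 + 27 b^2) mod 17 = 14
-1728 * (4 a)^3 = -1728 * (4*11)^3 mod 17 = 16
j = 16 * 14^(-1) mod 17 = 6

j = 6 (mod 17)


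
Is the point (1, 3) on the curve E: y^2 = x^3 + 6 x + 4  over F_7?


Check whether y^2 = x^3 + 6 x + 4 (mod 7) for (x, y) = (1, 3).
LHS: y^2 = 3^2 mod 7 = 2
RHS: x^3 + 6 x + 4 = 1^3 + 6*1 + 4 mod 7 = 4
LHS != RHS

No, not on the curve


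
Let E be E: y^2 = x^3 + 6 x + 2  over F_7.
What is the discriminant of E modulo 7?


4 a^3 + 27 b^2 = 4*6^3 + 27*2^2 = 864 + 108 = 972
Delta = -16 * (972) = -15552
Delta mod 7 = 2

Delta = 2 (mod 7)


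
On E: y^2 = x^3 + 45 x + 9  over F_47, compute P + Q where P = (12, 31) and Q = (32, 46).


P != Q, so use the chord formula.
s = (y2 - y1) / (x2 - x1) = (15) / (20) mod 47 = 36
x3 = s^2 - x1 - x2 mod 47 = 36^2 - 12 - 32 = 30
y3 = s (x1 - x3) - y1 mod 47 = 36 * (12 - 30) - 31 = 26

P + Q = (30, 26)


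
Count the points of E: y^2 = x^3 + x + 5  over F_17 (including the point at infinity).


For each x in F_17, count y with y^2 = x^3 + 1 x + 5 mod 17:
  x = 2: RHS = 15, y in [7, 10]  -> 2 point(s)
  x = 3: RHS = 1, y in [1, 16]  -> 2 point(s)
  x = 5: RHS = 16, y in [4, 13]  -> 2 point(s)
  x = 7: RHS = 15, y in [7, 10]  -> 2 point(s)
  x = 8: RHS = 15, y in [7, 10]  -> 2 point(s)
  x = 11: RHS = 4, y in [2, 15]  -> 2 point(s)
  x = 14: RHS = 9, y in [3, 14]  -> 2 point(s)
Affine points: 14. Add the point at infinity: total = 15.

#E(F_17) = 15


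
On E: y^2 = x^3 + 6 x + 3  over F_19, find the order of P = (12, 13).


Compute successive multiples of P until we hit O:
  1P = (12, 13)
  2P = (2, 2)
  3P = (14, 0)
  4P = (2, 17)
  5P = (12, 6)
  6P = O

ord(P) = 6


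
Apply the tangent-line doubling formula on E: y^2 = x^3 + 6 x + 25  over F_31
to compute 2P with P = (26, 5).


Doubling: s = (3 x1^2 + a) / (2 y1)
s = (3*26^2 + 6) / (2*5) mod 31 = 5
x3 = s^2 - 2 x1 mod 31 = 5^2 - 2*26 = 4
y3 = s (x1 - x3) - y1 mod 31 = 5 * (26 - 4) - 5 = 12

2P = (4, 12)


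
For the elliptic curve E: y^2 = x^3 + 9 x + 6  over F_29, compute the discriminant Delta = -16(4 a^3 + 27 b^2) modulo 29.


4 a^3 + 27 b^2 = 4*9^3 + 27*6^2 = 2916 + 972 = 3888
Delta = -16 * (3888) = -62208
Delta mod 29 = 26

Delta = 26 (mod 29)


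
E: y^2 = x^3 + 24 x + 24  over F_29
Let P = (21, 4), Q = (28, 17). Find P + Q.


P != Q, so use the chord formula.
s = (y2 - y1) / (x2 - x1) = (13) / (7) mod 29 = 6
x3 = s^2 - x1 - x2 mod 29 = 6^2 - 21 - 28 = 16
y3 = s (x1 - x3) - y1 mod 29 = 6 * (21 - 16) - 4 = 26

P + Q = (16, 26)


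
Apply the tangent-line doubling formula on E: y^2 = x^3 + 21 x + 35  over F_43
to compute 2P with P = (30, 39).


Doubling: s = (3 x1^2 + a) / (2 y1)
s = (3*30^2 + 21) / (2*39) mod 43 = 20
x3 = s^2 - 2 x1 mod 43 = 20^2 - 2*30 = 39
y3 = s (x1 - x3) - y1 mod 43 = 20 * (30 - 39) - 39 = 39

2P = (39, 39)


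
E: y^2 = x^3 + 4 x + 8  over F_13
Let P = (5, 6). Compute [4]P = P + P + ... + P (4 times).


k = 4 = 100_2 (binary, LSB first: 001)
Double-and-add from P = (5, 6):
  bit 0 = 0: acc unchanged = O
  bit 1 = 0: acc unchanged = O
  bit 2 = 1: acc = O + (5, 7) = (5, 7)

4P = (5, 7)


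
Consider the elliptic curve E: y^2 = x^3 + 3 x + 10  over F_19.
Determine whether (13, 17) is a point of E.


Check whether y^2 = x^3 + 3 x + 10 (mod 19) for (x, y) = (13, 17).
LHS: y^2 = 17^2 mod 19 = 4
RHS: x^3 + 3 x + 10 = 13^3 + 3*13 + 10 mod 19 = 4
LHS = RHS

Yes, on the curve


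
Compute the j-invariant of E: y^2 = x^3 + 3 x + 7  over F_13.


Delta = -16(4 a^3 + 27 b^2) mod 13 = 10
-1728 * (4 a)^3 = -1728 * (4*3)^3 mod 13 = 12
j = 12 * 10^(-1) mod 13 = 9

j = 9 (mod 13)


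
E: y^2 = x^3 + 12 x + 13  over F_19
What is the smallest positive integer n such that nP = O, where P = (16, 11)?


Compute successive multiples of P until we hit O:
  1P = (16, 11)
  2P = (4, 12)
  3P = (6, 4)
  4P = (3, 0)
  5P = (6, 15)
  6P = (4, 7)
  7P = (16, 8)
  8P = O

ord(P) = 8


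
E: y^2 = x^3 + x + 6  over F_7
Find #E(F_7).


For each x in F_7, count y with y^2 = x^3 + 1 x + 6 mod 7:
  x = 1: RHS = 1, y in [1, 6]  -> 2 point(s)
  x = 2: RHS = 2, y in [3, 4]  -> 2 point(s)
  x = 3: RHS = 1, y in [1, 6]  -> 2 point(s)
  x = 4: RHS = 4, y in [2, 5]  -> 2 point(s)
  x = 6: RHS = 4, y in [2, 5]  -> 2 point(s)
Affine points: 10. Add the point at infinity: total = 11.

#E(F_7) = 11


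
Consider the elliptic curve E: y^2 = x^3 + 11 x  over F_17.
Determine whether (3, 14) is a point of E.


Check whether y^2 = x^3 + 11 x + 0 (mod 17) for (x, y) = (3, 14).
LHS: y^2 = 14^2 mod 17 = 9
RHS: x^3 + 11 x + 0 = 3^3 + 11*3 + 0 mod 17 = 9
LHS = RHS

Yes, on the curve


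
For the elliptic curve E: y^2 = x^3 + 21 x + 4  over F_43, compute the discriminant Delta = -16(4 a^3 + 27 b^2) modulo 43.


4 a^3 + 27 b^2 = 4*21^3 + 27*4^2 = 37044 + 432 = 37476
Delta = -16 * (37476) = -599616
Delta mod 43 = 19

Delta = 19 (mod 43)


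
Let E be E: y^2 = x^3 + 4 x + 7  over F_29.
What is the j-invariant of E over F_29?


Delta = -16(4 a^3 + 27 b^2) mod 29 = 24
-1728 * (4 a)^3 = -1728 * (4*4)^3 mod 29 = 26
j = 26 * 24^(-1) mod 29 = 18

j = 18 (mod 29)


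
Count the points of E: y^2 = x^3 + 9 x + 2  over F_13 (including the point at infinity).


For each x in F_13, count y with y^2 = x^3 + 9 x + 2 mod 13:
  x = 1: RHS = 12, y in [5, 8]  -> 2 point(s)
  x = 3: RHS = 4, y in [2, 11]  -> 2 point(s)
  x = 5: RHS = 3, y in [4, 9]  -> 2 point(s)
  x = 6: RHS = 12, y in [5, 8]  -> 2 point(s)
  x = 8: RHS = 1, y in [1, 12]  -> 2 point(s)
  x = 10: RHS = 0, y in [0]  -> 1 point(s)
Affine points: 11. Add the point at infinity: total = 12.

#E(F_13) = 12


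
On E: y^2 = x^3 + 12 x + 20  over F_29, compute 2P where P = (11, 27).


Doubling: s = (3 x1^2 + a) / (2 y1)
s = (3*11^2 + 12) / (2*27) mod 29 = 15
x3 = s^2 - 2 x1 mod 29 = 15^2 - 2*11 = 0
y3 = s (x1 - x3) - y1 mod 29 = 15 * (11 - 0) - 27 = 22

2P = (0, 22)


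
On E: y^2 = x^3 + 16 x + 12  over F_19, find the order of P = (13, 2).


Compute successive multiples of P until we hit O:
  1P = (13, 2)
  2P = (4, 11)
  3P = (3, 7)
  4P = (8, 5)
  5P = (9, 7)
  6P = (14, 4)
  7P = (15, 13)
  8P = (7, 12)
  ... (continuing to 19P)
  19P = O

ord(P) = 19


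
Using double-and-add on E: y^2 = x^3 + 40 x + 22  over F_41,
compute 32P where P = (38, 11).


k = 32 = 100000_2 (binary, LSB first: 000001)
Double-and-add from P = (38, 11):
  bit 0 = 0: acc unchanged = O
  bit 1 = 0: acc unchanged = O
  bit 2 = 0: acc unchanged = O
  bit 3 = 0: acc unchanged = O
  bit 4 = 0: acc unchanged = O
  bit 5 = 1: acc = O + (13, 22) = (13, 22)

32P = (13, 22)


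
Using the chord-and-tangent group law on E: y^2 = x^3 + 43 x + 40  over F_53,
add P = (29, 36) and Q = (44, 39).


P != Q, so use the chord formula.
s = (y2 - y1) / (x2 - x1) = (3) / (15) mod 53 = 32
x3 = s^2 - x1 - x2 mod 53 = 32^2 - 29 - 44 = 50
y3 = s (x1 - x3) - y1 mod 53 = 32 * (29 - 50) - 36 = 34

P + Q = (50, 34)


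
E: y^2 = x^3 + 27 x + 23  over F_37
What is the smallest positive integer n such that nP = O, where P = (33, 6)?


Compute successive multiples of P until we hit O:
  1P = (33, 6)
  2P = (17, 20)
  3P = (8, 23)
  4P = (7, 0)
  5P = (8, 14)
  6P = (17, 17)
  7P = (33, 31)
  8P = O

ord(P) = 8


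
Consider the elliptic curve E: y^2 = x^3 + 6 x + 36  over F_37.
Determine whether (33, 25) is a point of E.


Check whether y^2 = x^3 + 6 x + 36 (mod 37) for (x, y) = (33, 25).
LHS: y^2 = 25^2 mod 37 = 33
RHS: x^3 + 6 x + 36 = 33^3 + 6*33 + 36 mod 37 = 22
LHS != RHS

No, not on the curve


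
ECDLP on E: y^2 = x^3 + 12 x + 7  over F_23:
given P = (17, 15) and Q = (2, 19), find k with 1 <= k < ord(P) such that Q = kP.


Enumerate multiples of P until we hit Q = (2, 19):
  1P = (17, 15)
  2P = (5, 10)
  3P = (9, 19)
  4P = (3, 1)
  5P = (4, 21)
  6P = (18, 12)
  7P = (20, 17)
  8P = (12, 19)
  9P = (2, 19)
Match found at i = 9.

k = 9


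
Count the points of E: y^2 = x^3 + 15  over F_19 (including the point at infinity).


For each x in F_19, count y with y^2 = x^3 + 0 x + 15 mod 19:
  x = 1: RHS = 16, y in [4, 15]  -> 2 point(s)
  x = 2: RHS = 4, y in [2, 17]  -> 2 point(s)
  x = 3: RHS = 4, y in [2, 17]  -> 2 point(s)
  x = 5: RHS = 7, y in [8, 11]  -> 2 point(s)
  x = 7: RHS = 16, y in [4, 15]  -> 2 point(s)
  x = 11: RHS = 16, y in [4, 15]  -> 2 point(s)
  x = 14: RHS = 4, y in [2, 17]  -> 2 point(s)
  x = 16: RHS = 7, y in [8, 11]  -> 2 point(s)
  x = 17: RHS = 7, y in [8, 11]  -> 2 point(s)
Affine points: 18. Add the point at infinity: total = 19.

#E(F_19) = 19


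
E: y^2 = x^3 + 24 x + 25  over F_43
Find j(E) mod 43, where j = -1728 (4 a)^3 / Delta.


Delta = -16(4 a^3 + 27 b^2) mod 43 = 29
-1728 * (4 a)^3 = -1728 * (4*24)^3 mod 43 = 41
j = 41 * 29^(-1) mod 43 = 37

j = 37 (mod 43)


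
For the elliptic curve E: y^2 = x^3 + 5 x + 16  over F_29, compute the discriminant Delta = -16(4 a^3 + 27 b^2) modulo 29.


4 a^3 + 27 b^2 = 4*5^3 + 27*16^2 = 500 + 6912 = 7412
Delta = -16 * (7412) = -118592
Delta mod 29 = 18

Delta = 18 (mod 29)


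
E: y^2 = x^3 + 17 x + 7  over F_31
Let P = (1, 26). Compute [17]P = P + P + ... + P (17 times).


k = 17 = 10001_2 (binary, LSB first: 10001)
Double-and-add from P = (1, 26):
  bit 0 = 1: acc = O + (1, 26) = (1, 26)
  bit 1 = 0: acc unchanged = (1, 26)
  bit 2 = 0: acc unchanged = (1, 26)
  bit 3 = 0: acc unchanged = (1, 26)
  bit 4 = 1: acc = (1, 26) + (13, 10) = (5, 0)

17P = (5, 0)


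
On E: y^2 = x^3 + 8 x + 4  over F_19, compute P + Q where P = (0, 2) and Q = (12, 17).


P != Q, so use the chord formula.
s = (y2 - y1) / (x2 - x1) = (15) / (12) mod 19 = 6
x3 = s^2 - x1 - x2 mod 19 = 6^2 - 0 - 12 = 5
y3 = s (x1 - x3) - y1 mod 19 = 6 * (0 - 5) - 2 = 6

P + Q = (5, 6)


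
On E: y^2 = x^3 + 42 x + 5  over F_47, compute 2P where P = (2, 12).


Doubling: s = (3 x1^2 + a) / (2 y1)
s = (3*2^2 + 42) / (2*12) mod 47 = 14
x3 = s^2 - 2 x1 mod 47 = 14^2 - 2*2 = 4
y3 = s (x1 - x3) - y1 mod 47 = 14 * (2 - 4) - 12 = 7

2P = (4, 7)


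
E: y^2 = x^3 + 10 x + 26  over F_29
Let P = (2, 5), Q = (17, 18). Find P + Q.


P != Q, so use the chord formula.
s = (y2 - y1) / (x2 - x1) = (13) / (15) mod 29 = 26
x3 = s^2 - x1 - x2 mod 29 = 26^2 - 2 - 17 = 19
y3 = s (x1 - x3) - y1 mod 29 = 26 * (2 - 19) - 5 = 17

P + Q = (19, 17)


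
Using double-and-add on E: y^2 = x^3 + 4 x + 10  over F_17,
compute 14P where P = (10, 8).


k = 14 = 1110_2 (binary, LSB first: 0111)
Double-and-add from P = (10, 8):
  bit 0 = 0: acc unchanged = O
  bit 1 = 1: acc = O + (1, 10) = (1, 10)
  bit 2 = 1: acc = (1, 10) + (11, 12) = (3, 10)
  bit 3 = 1: acc = (3, 10) + (13, 7) = (5, 11)

14P = (5, 11)


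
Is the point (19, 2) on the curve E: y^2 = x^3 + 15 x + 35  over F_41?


Check whether y^2 = x^3 + 15 x + 35 (mod 41) for (x, y) = (19, 2).
LHS: y^2 = 2^2 mod 41 = 4
RHS: x^3 + 15 x + 35 = 19^3 + 15*19 + 35 mod 41 = 4
LHS = RHS

Yes, on the curve


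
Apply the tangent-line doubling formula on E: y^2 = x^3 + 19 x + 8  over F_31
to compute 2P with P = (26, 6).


Doubling: s = (3 x1^2 + a) / (2 y1)
s = (3*26^2 + 19) / (2*6) mod 31 = 13
x3 = s^2 - 2 x1 mod 31 = 13^2 - 2*26 = 24
y3 = s (x1 - x3) - y1 mod 31 = 13 * (26 - 24) - 6 = 20

2P = (24, 20)


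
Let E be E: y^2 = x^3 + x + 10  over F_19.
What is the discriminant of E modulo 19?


4 a^3 + 27 b^2 = 4*1^3 + 27*10^2 = 4 + 2700 = 2704
Delta = -16 * (2704) = -43264
Delta mod 19 = 18

Delta = 18 (mod 19)


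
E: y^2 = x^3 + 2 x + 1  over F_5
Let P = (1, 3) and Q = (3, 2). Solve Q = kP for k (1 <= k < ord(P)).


Enumerate multiples of P until we hit Q = (3, 2):
  1P = (1, 3)
  2P = (3, 2)
Match found at i = 2.

k = 2


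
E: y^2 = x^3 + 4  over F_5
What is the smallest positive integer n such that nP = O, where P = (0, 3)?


Compute successive multiples of P until we hit O:
  1P = (0, 3)
  2P = (0, 2)
  3P = O

ord(P) = 3


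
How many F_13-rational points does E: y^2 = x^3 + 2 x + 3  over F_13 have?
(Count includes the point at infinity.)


For each x in F_13, count y with y^2 = x^3 + 2 x + 3 mod 13:
  x = 0: RHS = 3, y in [4, 9]  -> 2 point(s)
  x = 3: RHS = 10, y in [6, 7]  -> 2 point(s)
  x = 4: RHS = 10, y in [6, 7]  -> 2 point(s)
  x = 6: RHS = 10, y in [6, 7]  -> 2 point(s)
  x = 7: RHS = 9, y in [3, 10]  -> 2 point(s)
  x = 9: RHS = 9, y in [3, 10]  -> 2 point(s)
  x = 10: RHS = 9, y in [3, 10]  -> 2 point(s)
  x = 11: RHS = 4, y in [2, 11]  -> 2 point(s)
  x = 12: RHS = 0, y in [0]  -> 1 point(s)
Affine points: 17. Add the point at infinity: total = 18.

#E(F_13) = 18


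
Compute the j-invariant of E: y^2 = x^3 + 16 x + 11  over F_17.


Delta = -16(4 a^3 + 27 b^2) mod 17 = 16
-1728 * (4 a)^3 = -1728 * (4*16)^3 mod 17 = 7
j = 7 * 16^(-1) mod 17 = 10

j = 10 (mod 17)


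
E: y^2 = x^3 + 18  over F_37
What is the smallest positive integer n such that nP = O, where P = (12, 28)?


Compute successive multiples of P until we hit O:
  1P = (12, 28)
  2P = (34, 19)
  3P = (18, 35)
  4P = (32, 35)
  5P = (23, 7)
  6P = (35, 26)
  7P = (24, 2)
  8P = (17, 26)
  ... (continuing to 37P)
  37P = O

ord(P) = 37


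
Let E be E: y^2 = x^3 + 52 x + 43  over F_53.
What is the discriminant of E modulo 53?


4 a^3 + 27 b^2 = 4*52^3 + 27*43^2 = 562432 + 49923 = 612355
Delta = -16 * (612355) = -9797680
Delta mod 53 = 6

Delta = 6 (mod 53)


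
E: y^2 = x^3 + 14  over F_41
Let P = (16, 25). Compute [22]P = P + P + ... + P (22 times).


k = 22 = 10110_2 (binary, LSB first: 01101)
Double-and-add from P = (16, 25):
  bit 0 = 0: acc unchanged = O
  bit 1 = 1: acc = O + (11, 19) = (11, 19)
  bit 2 = 1: acc = (11, 19) + (23, 39) = (28, 21)
  bit 3 = 0: acc unchanged = (28, 21)
  bit 4 = 1: acc = (28, 21) + (12, 26) = (24, 29)

22P = (24, 29)


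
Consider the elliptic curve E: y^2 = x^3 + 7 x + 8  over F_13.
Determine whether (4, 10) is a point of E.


Check whether y^2 = x^3 + 7 x + 8 (mod 13) for (x, y) = (4, 10).
LHS: y^2 = 10^2 mod 13 = 9
RHS: x^3 + 7 x + 8 = 4^3 + 7*4 + 8 mod 13 = 9
LHS = RHS

Yes, on the curve


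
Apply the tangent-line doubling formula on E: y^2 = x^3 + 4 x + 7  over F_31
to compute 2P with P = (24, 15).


Doubling: s = (3 x1^2 + a) / (2 y1)
s = (3*24^2 + 4) / (2*15) mod 31 = 4
x3 = s^2 - 2 x1 mod 31 = 4^2 - 2*24 = 30
y3 = s (x1 - x3) - y1 mod 31 = 4 * (24 - 30) - 15 = 23

2P = (30, 23)


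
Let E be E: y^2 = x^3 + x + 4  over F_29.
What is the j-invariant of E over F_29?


Delta = -16(4 a^3 + 27 b^2) mod 29 = 13
-1728 * (4 a)^3 = -1728 * (4*1)^3 mod 29 = 14
j = 14 * 13^(-1) mod 29 = 10

j = 10 (mod 29)


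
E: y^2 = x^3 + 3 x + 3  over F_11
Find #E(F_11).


For each x in F_11, count y with y^2 = x^3 + 3 x + 3 mod 11:
  x = 0: RHS = 3, y in [5, 6]  -> 2 point(s)
  x = 5: RHS = 0, y in [0]  -> 1 point(s)
  x = 7: RHS = 4, y in [2, 9]  -> 2 point(s)
  x = 8: RHS = 0, y in [0]  -> 1 point(s)
  x = 9: RHS = 0, y in [0]  -> 1 point(s)
Affine points: 7. Add the point at infinity: total = 8.

#E(F_11) = 8


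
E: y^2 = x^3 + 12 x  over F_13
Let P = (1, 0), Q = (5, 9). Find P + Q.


P != Q, so use the chord formula.
s = (y2 - y1) / (x2 - x1) = (9) / (4) mod 13 = 12
x3 = s^2 - x1 - x2 mod 13 = 12^2 - 1 - 5 = 8
y3 = s (x1 - x3) - y1 mod 13 = 12 * (1 - 8) - 0 = 7

P + Q = (8, 7)


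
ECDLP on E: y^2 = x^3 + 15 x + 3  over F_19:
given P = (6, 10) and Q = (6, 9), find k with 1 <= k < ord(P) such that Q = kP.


Enumerate multiples of P until we hit Q = (6, 9):
  1P = (6, 10)
  2P = (12, 12)
  3P = (18, 5)
  4P = (18, 14)
  5P = (12, 7)
  6P = (6, 9)
Match found at i = 6.

k = 6
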